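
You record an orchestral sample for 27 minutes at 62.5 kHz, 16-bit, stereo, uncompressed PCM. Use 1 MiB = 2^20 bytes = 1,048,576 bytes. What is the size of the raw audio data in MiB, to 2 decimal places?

Duration = 27 minutes = 1,620 s.
Bytes = 62,500 samples/s × 1,620 s × 2 bytes/sample × 2 ch = 405,000,000 bytes.
405,000,000 / 1,048,576 = 386.24 MiB.

386.24 MiB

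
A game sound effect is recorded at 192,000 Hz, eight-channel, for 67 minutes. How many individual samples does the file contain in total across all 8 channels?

67 minutes = 4,020 s.
192,000 × 4,020 s × 8 ch = 6,174,720,000 samples.

6,174,720,000 samples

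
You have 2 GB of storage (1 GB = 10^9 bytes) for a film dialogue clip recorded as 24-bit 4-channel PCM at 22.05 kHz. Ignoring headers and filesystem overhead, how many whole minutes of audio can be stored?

125 minutes

Uncompressed byte rate = 22,050 × 3 × 4 = 264,600 bytes/s.
Capacity = 2 × 1,000,000,000 = 2,000,000,000 bytes.
2,000,000,000 / 264,600 ≈ 7558.58 s → 125 minutes.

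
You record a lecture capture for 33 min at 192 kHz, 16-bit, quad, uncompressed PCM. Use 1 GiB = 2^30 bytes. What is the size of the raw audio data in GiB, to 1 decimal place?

2.8 GiB

Duration = 33 min = 1,980 s.
Bytes = 192,000 samples/s × 1,980 s × 2 bytes/sample × 4 ch = 3,041,280,000 bytes.
3,041,280,000 / 1,073,741,824 = 2.8 GiB.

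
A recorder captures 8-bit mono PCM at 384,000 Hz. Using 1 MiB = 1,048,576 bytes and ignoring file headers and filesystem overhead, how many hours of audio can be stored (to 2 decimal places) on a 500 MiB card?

0.38 hours

Uncompressed byte rate = 384,000 × 1 × 1 = 384,000 bytes/s.
Capacity = 500 × 1,048,576 = 524,288,000 bytes.
524,288,000 / 384,000 ≈ 1365.33 s → 0.38 hours.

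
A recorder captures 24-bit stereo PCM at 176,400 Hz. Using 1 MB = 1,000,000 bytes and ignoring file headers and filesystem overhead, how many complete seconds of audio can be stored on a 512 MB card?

Uncompressed byte rate = 176,400 × 3 × 2 = 1,058,400 bytes/s.
Capacity = 512 × 1,000,000 = 512,000,000 bytes.
512,000,000 / 1,058,400 ≈ 483.75 s → 483 seconds.

483 seconds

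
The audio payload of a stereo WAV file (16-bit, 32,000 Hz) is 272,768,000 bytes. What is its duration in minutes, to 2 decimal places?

35.52 minutes

Byte rate = 32,000 × 2 × 2 = 128,000 bytes/s.
Duration = 272,768,000 / 128,000 = 2,131 s.
2,131 s / 60 = 35.52 minutes.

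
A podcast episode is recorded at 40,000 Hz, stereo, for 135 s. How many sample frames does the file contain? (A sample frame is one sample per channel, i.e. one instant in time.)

5,400,000 sample frames

40,000 samples/s × 135 s = 5,400,000 frames.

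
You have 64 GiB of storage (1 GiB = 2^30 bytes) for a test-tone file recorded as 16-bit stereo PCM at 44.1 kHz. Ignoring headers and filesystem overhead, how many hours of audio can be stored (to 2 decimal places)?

Uncompressed byte rate = 44,100 × 2 × 2 = 176,400 bytes/s.
Capacity = 64 × 1,073,741,824 = 68,719,476,736 bytes.
68,719,476,736 / 176,400 ≈ 389566.19 s → 108.21 hours.

108.21 hours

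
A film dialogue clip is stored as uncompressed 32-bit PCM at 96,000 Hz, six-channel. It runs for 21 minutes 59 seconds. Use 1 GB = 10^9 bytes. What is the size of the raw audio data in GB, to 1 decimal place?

3.0 GB

Duration = 21 minutes 59 seconds = 1,319 s.
Bytes = 96,000 samples/s × 1,319 s × 4 bytes/sample × 6 ch = 3,038,976,000 bytes.
3,038,976,000 / 1,000,000,000 = 3.0 GB.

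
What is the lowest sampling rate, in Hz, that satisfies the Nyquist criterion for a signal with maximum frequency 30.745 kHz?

61,490 Hz

Minimum sample rate = 2 × 30,745 Hz = 61,490 Hz.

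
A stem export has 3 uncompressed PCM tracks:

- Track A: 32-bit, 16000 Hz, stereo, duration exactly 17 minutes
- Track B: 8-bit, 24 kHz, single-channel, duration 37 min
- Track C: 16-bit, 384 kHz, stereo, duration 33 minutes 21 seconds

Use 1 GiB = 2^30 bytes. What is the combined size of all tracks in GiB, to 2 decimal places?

3.03 GiB

Track A: exactly 17 minutes = 1,020 s; 16,000 × 1,020 × 4 × 2 = 130,560,000 bytes.
Track B: 37 min = 2,220 s; 24,000 × 2,220 × 1 × 1 = 53,280,000 bytes.
Track C: 33 minutes 21 seconds = 2,001 s; 384,000 × 2,001 × 2 × 2 = 3,073,536,000 bytes.
Total = 3,257,376,000 bytes = 3.03 GiB.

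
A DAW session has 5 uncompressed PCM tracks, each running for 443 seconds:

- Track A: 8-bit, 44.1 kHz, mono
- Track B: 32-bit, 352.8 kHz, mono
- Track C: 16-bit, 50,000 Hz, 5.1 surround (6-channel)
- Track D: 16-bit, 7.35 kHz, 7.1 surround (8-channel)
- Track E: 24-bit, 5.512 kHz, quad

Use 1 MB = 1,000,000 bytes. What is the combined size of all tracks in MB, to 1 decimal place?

991.9 MB

Track A: 44,100 × 443 × 1 × 1 = 19,536,300 bytes.
Track B: 352,800 × 443 × 4 × 1 = 625,161,600 bytes.
Track C: 50,000 × 443 × 2 × 6 = 265,800,000 bytes.
Track D: 7,350 × 443 × 2 × 8 = 52,096,800 bytes.
Track E: 5,512 × 443 × 3 × 4 = 29,301,792 bytes.
Total = 991,896,492 bytes = 991.9 MB.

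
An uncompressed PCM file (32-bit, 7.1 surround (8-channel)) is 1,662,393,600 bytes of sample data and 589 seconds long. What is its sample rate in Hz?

Bytes = sample_rate × seconds × bytes_per_sample × channels.
sample_rate = 1,662,393,600 / (589 × 4 × 8) = 1,662,393,600 / 18,848 = 88,200 Hz.

88,200 Hz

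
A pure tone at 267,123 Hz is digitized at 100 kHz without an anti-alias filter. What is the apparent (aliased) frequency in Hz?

32,877 Hz

Nyquist = 100,000/2 = 50,000 Hz; 267,123 Hz exceeds it.
Alias = |267,123 − 3×100,000| = |267,123 − 300,000| = 32,877 Hz.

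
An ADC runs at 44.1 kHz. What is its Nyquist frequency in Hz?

22,050 Hz

Nyquist frequency = sample rate / 2 = 44,100 / 2 = 22,050 Hz.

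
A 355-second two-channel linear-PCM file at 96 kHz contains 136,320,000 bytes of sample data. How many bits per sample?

16 bits

Bytes per sample = 136,320,000 / (96,000 × 355 × 2) = 136,320,000 / 68,160,000 = 2.
Bit depth = 2 × 8 = 16 bits.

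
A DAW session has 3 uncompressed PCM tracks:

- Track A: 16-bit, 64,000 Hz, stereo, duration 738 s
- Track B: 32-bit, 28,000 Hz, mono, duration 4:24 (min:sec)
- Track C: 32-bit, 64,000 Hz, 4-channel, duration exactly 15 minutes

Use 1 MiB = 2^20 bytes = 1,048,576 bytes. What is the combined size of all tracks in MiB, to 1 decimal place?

1087.3 MiB

Track A: 64,000 × 738 × 2 × 2 = 188,928,000 bytes.
Track B: 4:24 (min:sec) = 264 s; 28,000 × 264 × 4 × 1 = 29,568,000 bytes.
Track C: exactly 15 minutes = 900 s; 64,000 × 900 × 4 × 4 = 921,600,000 bytes.
Total = 1,140,096,000 bytes = 1087.3 MiB.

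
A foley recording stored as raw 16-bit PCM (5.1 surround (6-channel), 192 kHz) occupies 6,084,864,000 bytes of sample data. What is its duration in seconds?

Byte rate = 192,000 × 2 × 6 = 2,304,000 bytes/s.
Duration = 6,084,864,000 / 2,304,000 = 2,641 s.

2,641 seconds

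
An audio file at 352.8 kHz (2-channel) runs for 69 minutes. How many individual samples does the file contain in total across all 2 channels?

2,921,184,000 samples

69 minutes = 4,140 s.
352,800 × 4,140 s × 2 ch = 2,921,184,000 samples.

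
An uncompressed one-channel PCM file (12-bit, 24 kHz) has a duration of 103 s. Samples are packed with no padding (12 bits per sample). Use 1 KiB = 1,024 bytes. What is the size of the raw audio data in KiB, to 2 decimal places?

Bits = 24,000 × 103 × 12 × 1 = 29,664,000 bits = 3,708,000 bytes.
3,708,000 / 1,024 = 3621.09 KiB.

3621.09 KiB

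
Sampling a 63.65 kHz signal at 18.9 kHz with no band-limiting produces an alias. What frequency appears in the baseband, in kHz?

Nyquist = 18,900/2 = 9,450 Hz; 63,650 Hz exceeds it.
Alias = |63,650 − 3×18,900| = |63,650 − 56,700| = 6,950 Hz = 6.95 kHz.

6.95 kHz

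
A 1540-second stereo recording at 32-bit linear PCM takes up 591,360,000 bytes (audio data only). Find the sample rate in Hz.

48,000 Hz

Bytes = sample_rate × seconds × bytes_per_sample × channels.
sample_rate = 591,360,000 / (1,540 × 4 × 2) = 591,360,000 / 12,320 = 48,000 Hz.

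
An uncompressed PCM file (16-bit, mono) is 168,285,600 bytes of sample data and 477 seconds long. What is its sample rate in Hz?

176,400 Hz

Bytes = sample_rate × seconds × bytes_per_sample × channels.
sample_rate = 168,285,600 / (477 × 2 × 1) = 168,285,600 / 954 = 176,400 Hz.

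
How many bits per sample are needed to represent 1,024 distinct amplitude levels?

10 bits

log2(1,024) = 10.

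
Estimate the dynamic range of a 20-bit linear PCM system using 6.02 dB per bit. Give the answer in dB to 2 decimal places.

20 × 6.02 = 120.40 dB.

120.40 dB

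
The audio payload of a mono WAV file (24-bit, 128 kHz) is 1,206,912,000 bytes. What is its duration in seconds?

Byte rate = 128,000 × 3 × 1 = 384,000 bytes/s.
Duration = 1,206,912,000 / 384,000 = 3,143 s.

3,143 seconds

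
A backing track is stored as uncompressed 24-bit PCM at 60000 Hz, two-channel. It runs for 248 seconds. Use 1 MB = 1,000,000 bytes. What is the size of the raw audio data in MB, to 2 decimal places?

89.28 MB

Bytes = 60,000 samples/s × 248 s × 3 bytes/sample × 2 ch = 89,280,000 bytes.
89,280,000 / 1,000,000 = 89.28 MB.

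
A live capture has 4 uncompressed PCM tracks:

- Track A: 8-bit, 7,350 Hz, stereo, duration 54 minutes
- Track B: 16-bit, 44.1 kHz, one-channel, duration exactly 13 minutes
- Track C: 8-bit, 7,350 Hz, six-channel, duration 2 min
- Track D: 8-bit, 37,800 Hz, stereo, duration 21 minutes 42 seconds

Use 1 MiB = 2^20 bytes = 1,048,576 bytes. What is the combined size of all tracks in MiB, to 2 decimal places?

Track A: 54 minutes = 3,240 s; 7,350 × 3,240 × 1 × 2 = 47,628,000 bytes.
Track B: exactly 13 minutes = 780 s; 44,100 × 780 × 2 × 1 = 68,796,000 bytes.
Track C: 2 min = 120 s; 7,350 × 120 × 1 × 6 = 5,292,000 bytes.
Track D: 21 minutes 42 seconds = 1,302 s; 37,800 × 1,302 × 1 × 2 = 98,431,200 bytes.
Total = 220,147,200 bytes = 209.95 MiB.

209.95 MiB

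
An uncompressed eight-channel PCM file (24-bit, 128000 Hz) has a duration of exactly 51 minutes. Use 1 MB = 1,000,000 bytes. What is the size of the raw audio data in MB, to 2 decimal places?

Duration = exactly 51 minutes = 3,060 s.
Bytes = 128,000 samples/s × 3,060 s × 3 bytes/sample × 8 ch = 9,400,320,000 bytes.
9,400,320,000 / 1,000,000 = 9400.32 MB.

9400.32 MB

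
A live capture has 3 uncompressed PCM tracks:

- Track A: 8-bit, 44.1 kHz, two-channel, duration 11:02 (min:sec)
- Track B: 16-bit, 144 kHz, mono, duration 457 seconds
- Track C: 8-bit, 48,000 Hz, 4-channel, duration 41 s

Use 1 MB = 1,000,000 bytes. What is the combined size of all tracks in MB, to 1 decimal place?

197.9 MB

Track A: 11:02 (min:sec) = 662 s; 44,100 × 662 × 1 × 2 = 58,388,400 bytes.
Track B: 144,000 × 457 × 2 × 1 = 131,616,000 bytes.
Track C: 48,000 × 41 × 1 × 4 = 7,872,000 bytes.
Total = 197,876,400 bytes = 197.9 MB.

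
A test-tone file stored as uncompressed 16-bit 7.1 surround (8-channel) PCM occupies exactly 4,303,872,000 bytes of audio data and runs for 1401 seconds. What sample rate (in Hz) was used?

Bytes = sample_rate × seconds × bytes_per_sample × channels.
sample_rate = 4,303,872,000 / (1,401 × 2 × 8) = 4,303,872,000 / 22,416 = 192,000 Hz.

192,000 Hz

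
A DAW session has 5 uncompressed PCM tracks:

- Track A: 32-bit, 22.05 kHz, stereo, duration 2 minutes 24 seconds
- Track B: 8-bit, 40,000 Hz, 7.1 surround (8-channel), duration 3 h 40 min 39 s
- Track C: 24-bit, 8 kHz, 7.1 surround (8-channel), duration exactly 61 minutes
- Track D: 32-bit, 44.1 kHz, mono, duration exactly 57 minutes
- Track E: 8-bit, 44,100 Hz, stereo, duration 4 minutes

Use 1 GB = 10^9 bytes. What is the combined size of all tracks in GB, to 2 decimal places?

5.59 GB

Track A: 2 minutes 24 seconds = 144 s; 22,050 × 144 × 4 × 2 = 25,401,600 bytes.
Track B: 3 h 40 min 39 s = 13,239 s; 40,000 × 13,239 × 1 × 8 = 4,236,480,000 bytes.
Track C: exactly 61 minutes = 3,660 s; 8,000 × 3,660 × 3 × 8 = 702,720,000 bytes.
Track D: exactly 57 minutes = 3,420 s; 44,100 × 3,420 × 4 × 1 = 603,288,000 bytes.
Track E: 4 minutes = 240 s; 44,100 × 240 × 1 × 2 = 21,168,000 bytes.
Total = 5,589,057,600 bytes = 5.59 GB.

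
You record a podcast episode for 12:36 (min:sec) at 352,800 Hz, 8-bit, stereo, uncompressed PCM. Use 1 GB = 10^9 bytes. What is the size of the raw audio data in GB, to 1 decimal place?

Duration = 12:36 (min:sec) = 756 s.
Bytes = 352,800 samples/s × 756 s × 1 bytes/sample × 2 ch = 533,433,600 bytes.
533,433,600 / 1,000,000,000 = 0.5 GB.

0.5 GB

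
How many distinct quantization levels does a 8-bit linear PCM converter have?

2^8 = 256.

256 levels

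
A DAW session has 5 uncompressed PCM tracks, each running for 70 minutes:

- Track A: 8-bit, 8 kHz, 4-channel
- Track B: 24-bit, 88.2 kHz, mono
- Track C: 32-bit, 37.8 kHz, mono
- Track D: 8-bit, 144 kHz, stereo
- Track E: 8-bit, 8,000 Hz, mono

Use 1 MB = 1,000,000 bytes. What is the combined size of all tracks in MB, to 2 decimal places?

70 minutes = 4,200 s.
Track A: 8,000 × 4,200 × 1 × 4 = 134,400,000 bytes.
Track B: 88,200 × 4,200 × 3 × 1 = 1,111,320,000 bytes.
Track C: 37,800 × 4,200 × 4 × 1 = 635,040,000 bytes.
Track D: 144,000 × 4,200 × 1 × 2 = 1,209,600,000 bytes.
Track E: 8,000 × 4,200 × 1 × 1 = 33,600,000 bytes.
Total = 3,123,960,000 bytes = 3123.96 MB.

3123.96 MB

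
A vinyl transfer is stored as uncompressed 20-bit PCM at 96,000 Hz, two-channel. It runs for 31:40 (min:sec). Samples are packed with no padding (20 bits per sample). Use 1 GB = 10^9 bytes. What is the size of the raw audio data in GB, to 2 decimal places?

0.91 GB

Duration = 31:40 (min:sec) = 1,900 s.
Bits = 96,000 × 1,900 × 20 × 2 = 7,296,000,000 bits = 912,000,000 bytes.
912,000,000 / 1,000,000,000 = 0.91 GB.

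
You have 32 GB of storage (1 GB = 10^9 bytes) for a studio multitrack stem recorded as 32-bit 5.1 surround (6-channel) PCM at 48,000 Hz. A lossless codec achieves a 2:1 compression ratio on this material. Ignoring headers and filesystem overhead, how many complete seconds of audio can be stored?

Uncompressed byte rate = 48,000 × 4 × 6 = 1,152,000 bytes/s.
After 2:1 compression, effective rate ≈ 576000 bytes/s.
Capacity = 32 × 1,000,000,000 = 32,000,000,000 bytes.
32,000,000,000 / effective rate ≈ 55555.56 s → 55,555 seconds.

55,555 seconds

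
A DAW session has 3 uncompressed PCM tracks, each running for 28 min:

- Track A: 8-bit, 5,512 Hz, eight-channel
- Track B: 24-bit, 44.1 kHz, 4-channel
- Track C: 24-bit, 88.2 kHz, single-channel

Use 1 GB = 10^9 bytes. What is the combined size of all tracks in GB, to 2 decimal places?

1.41 GB

28 min = 1,680 s.
Track A: 5,512 × 1,680 × 1 × 8 = 74,081,280 bytes.
Track B: 44,100 × 1,680 × 3 × 4 = 889,056,000 bytes.
Track C: 88,200 × 1,680 × 3 × 1 = 444,528,000 bytes.
Total = 1,407,665,280 bytes = 1.41 GB.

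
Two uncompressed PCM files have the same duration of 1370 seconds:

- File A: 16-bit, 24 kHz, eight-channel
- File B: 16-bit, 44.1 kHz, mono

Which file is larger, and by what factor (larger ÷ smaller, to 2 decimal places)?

File A, by a factor of 4.35

File A: 24,000 × 2 × 8 = 384,000 bytes/s.
File B: 44,100 × 2 × 1 = 88,200 bytes/s.
File A is larger; ratio = 526,080,000 / 120,834,000 = 4.35.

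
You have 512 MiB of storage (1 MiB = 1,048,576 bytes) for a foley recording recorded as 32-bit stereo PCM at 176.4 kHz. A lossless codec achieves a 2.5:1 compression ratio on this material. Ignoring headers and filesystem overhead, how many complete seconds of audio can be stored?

Uncompressed byte rate = 176,400 × 4 × 2 = 1,411,200 bytes/s.
After 2.5:1 compression, effective rate ≈ 564480 bytes/s.
Capacity = 512 × 1,048,576 = 536,870,912 bytes.
536,870,912 / effective rate ≈ 951.09 s → 951 seconds.

951 seconds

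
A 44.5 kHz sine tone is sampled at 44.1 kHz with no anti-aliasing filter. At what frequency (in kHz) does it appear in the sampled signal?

0.4 kHz

Nyquist = 44,100/2 = 22,050 Hz; 44,500 Hz exceeds it.
Alias = |44,500 − 1×44,100| = |44,500 − 44,100| = 400 Hz = 0.4 kHz.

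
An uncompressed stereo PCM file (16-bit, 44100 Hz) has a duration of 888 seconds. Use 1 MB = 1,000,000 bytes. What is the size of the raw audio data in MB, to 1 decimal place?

156.6 MB

Bytes = 44,100 samples/s × 888 s × 2 bytes/sample × 2 ch = 156,643,200 bytes.
156,643,200 / 1,000,000 = 156.6 MB.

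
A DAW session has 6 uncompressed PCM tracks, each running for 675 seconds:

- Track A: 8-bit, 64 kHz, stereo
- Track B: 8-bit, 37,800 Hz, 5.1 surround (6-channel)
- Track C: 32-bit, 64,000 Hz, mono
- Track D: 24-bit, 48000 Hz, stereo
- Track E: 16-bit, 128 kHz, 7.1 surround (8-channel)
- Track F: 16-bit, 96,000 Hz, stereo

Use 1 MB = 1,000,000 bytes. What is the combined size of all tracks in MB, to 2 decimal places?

2248.29 MB

Track A: 64,000 × 675 × 1 × 2 = 86,400,000 bytes.
Track B: 37,800 × 675 × 1 × 6 = 153,090,000 bytes.
Track C: 64,000 × 675 × 4 × 1 = 172,800,000 bytes.
Track D: 48,000 × 675 × 3 × 2 = 194,400,000 bytes.
Track E: 128,000 × 675 × 2 × 8 = 1,382,400,000 bytes.
Track F: 96,000 × 675 × 2 × 2 = 259,200,000 bytes.
Total = 2,248,290,000 bytes = 2248.29 MB.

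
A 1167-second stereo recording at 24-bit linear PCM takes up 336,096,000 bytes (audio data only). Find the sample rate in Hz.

48,000 Hz

Bytes = sample_rate × seconds × bytes_per_sample × channels.
sample_rate = 336,096,000 / (1,167 × 3 × 2) = 336,096,000 / 7,002 = 48,000 Hz.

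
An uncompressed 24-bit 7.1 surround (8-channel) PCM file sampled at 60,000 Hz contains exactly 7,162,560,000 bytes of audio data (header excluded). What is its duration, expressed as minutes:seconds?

Byte rate = 60,000 × 3 × 8 = 1,440,000 bytes/s.
Duration = 7,162,560,000 / 1,440,000 = 4,974 s.
4,974 s = 82:54.

82:54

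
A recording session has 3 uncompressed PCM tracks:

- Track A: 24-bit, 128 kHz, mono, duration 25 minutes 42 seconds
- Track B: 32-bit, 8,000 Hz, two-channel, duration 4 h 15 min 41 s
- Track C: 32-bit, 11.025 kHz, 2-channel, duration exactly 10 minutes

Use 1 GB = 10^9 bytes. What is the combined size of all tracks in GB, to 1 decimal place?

Track A: 25 minutes 42 seconds = 1,542 s; 128,000 × 1,542 × 3 × 1 = 592,128,000 bytes.
Track B: 4 h 15 min 41 s = 15,341 s; 8,000 × 15,341 × 4 × 2 = 981,824,000 bytes.
Track C: exactly 10 minutes = 600 s; 11,025 × 600 × 4 × 2 = 52,920,000 bytes.
Total = 1,626,872,000 bytes = 1.6 GB.

1.6 GB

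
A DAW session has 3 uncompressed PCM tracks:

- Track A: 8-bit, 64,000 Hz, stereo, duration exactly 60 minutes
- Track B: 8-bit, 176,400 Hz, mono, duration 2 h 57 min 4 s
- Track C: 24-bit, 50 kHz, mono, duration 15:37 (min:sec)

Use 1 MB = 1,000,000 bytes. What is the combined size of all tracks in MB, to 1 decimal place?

Track A: exactly 60 minutes = 3,600 s; 64,000 × 3,600 × 1 × 2 = 460,800,000 bytes.
Track B: 2 h 57 min 4 s = 10,624 s; 176,400 × 10,624 × 1 × 1 = 1,874,073,600 bytes.
Track C: 15:37 (min:sec) = 937 s; 50,000 × 937 × 3 × 1 = 140,550,000 bytes.
Total = 2,475,423,600 bytes = 2475.4 MB.

2475.4 MB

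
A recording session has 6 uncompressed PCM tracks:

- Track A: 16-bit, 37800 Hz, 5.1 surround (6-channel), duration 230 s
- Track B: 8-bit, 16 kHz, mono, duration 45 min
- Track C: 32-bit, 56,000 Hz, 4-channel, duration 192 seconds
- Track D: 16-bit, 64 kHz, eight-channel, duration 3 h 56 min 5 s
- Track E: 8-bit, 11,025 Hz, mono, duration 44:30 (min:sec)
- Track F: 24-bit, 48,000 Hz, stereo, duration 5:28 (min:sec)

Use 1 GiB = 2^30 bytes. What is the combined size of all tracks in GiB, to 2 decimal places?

Track A: 37,800 × 230 × 2 × 6 = 104,328,000 bytes.
Track B: 45 min = 2,700 s; 16,000 × 2,700 × 1 × 1 = 43,200,000 bytes.
Track C: 56,000 × 192 × 4 × 4 = 172,032,000 bytes.
Track D: 3 h 56 min 5 s = 14,165 s; 64,000 × 14,165 × 2 × 8 = 14,504,960,000 bytes.
Track E: 44:30 (min:sec) = 2,670 s; 11,025 × 2,670 × 1 × 1 = 29,436,750 bytes.
Track F: 5:28 (min:sec) = 328 s; 48,000 × 328 × 3 × 2 = 94,464,000 bytes.
Total = 14,948,420,750 bytes = 13.92 GiB.

13.92 GiB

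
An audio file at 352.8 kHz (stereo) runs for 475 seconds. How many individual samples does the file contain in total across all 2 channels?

352,800 × 475 s × 2 ch = 335,160,000 samples.

335,160,000 samples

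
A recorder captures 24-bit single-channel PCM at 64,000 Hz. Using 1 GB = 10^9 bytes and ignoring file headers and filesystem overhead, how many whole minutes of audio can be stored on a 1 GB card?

86 minutes

Uncompressed byte rate = 64,000 × 3 × 1 = 192,000 bytes/s.
Capacity = 1 × 1,000,000,000 = 1,000,000,000 bytes.
1,000,000,000 / 192,000 ≈ 5208.33 s → 86 minutes.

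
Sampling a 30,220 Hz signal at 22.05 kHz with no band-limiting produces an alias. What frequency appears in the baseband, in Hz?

8,170 Hz

Nyquist = 22,050/2 = 11,025 Hz; 30,220 Hz exceeds it.
Alias = |30,220 − 1×22,050| = |30,220 − 22,050| = 8,170 Hz.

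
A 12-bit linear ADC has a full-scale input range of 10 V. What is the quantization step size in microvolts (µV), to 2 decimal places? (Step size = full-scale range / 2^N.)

10 V / 2^12 = 10 / 4,096 V = 2441.41 µV.

2441.41 µV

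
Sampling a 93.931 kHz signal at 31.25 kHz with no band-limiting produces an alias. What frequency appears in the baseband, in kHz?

Nyquist = 31,250/2 = 15,625 Hz; 93,931 Hz exceeds it.
Alias = |93,931 − 3×31,250| = |93,931 − 93,750| = 181 Hz = 0.181 kHz.

0.181 kHz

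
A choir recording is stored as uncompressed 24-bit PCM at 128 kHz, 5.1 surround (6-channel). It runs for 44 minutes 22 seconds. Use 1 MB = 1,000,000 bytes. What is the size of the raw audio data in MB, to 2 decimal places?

Duration = 44 minutes 22 seconds = 2,662 s.
Bytes = 128,000 samples/s × 2,662 s × 3 bytes/sample × 6 ch = 6,133,248,000 bytes.
6,133,248,000 / 1,000,000 = 6133.25 MB.

6133.25 MB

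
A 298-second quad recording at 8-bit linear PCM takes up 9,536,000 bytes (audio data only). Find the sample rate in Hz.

8,000 Hz

Bytes = sample_rate × seconds × bytes_per_sample × channels.
sample_rate = 9,536,000 / (298 × 1 × 4) = 9,536,000 / 1,192 = 8,000 Hz.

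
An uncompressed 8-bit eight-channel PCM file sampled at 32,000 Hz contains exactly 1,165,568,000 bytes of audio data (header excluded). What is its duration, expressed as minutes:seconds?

75:53

Byte rate = 32,000 × 1 × 8 = 256,000 bytes/s.
Duration = 1,165,568,000 / 256,000 = 4,553 s.
4,553 s = 75:53.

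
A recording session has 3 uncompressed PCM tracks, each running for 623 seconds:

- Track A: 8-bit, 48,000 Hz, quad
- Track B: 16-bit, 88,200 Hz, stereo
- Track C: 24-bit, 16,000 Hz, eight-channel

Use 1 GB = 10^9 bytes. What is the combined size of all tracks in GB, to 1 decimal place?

Track A: 48,000 × 623 × 1 × 4 = 119,616,000 bytes.
Track B: 88,200 × 623 × 2 × 2 = 219,794,400 bytes.
Track C: 16,000 × 623 × 3 × 8 = 239,232,000 bytes.
Total = 578,642,400 bytes = 0.6 GB.

0.6 GB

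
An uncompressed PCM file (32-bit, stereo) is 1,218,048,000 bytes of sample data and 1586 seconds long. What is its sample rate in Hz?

Bytes = sample_rate × seconds × bytes_per_sample × channels.
sample_rate = 1,218,048,000 / (1,586 × 4 × 2) = 1,218,048,000 / 12,688 = 96,000 Hz.

96,000 Hz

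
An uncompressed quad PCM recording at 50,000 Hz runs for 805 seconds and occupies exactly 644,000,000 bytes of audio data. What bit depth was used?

Bytes per sample = 644,000,000 / (50,000 × 805 × 4) = 644,000,000 / 161,000,000 = 4.
Bit depth = 4 × 8 = 32 bits.

32 bits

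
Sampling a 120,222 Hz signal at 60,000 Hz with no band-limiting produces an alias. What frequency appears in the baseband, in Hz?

Nyquist = 60,000/2 = 30,000 Hz; 120,222 Hz exceeds it.
Alias = |120,222 − 2×60,000| = |120,222 − 120,000| = 222 Hz.

222 Hz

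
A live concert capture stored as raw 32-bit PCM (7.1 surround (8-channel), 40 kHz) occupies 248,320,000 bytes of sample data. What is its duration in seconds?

194 seconds

Byte rate = 40,000 × 4 × 8 = 1,280,000 bytes/s.
Duration = 248,320,000 / 1,280,000 = 194 s.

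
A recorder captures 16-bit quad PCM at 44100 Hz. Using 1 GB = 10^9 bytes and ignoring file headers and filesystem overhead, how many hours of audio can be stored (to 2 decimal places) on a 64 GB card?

50.39 hours

Uncompressed byte rate = 44,100 × 2 × 4 = 352,800 bytes/s.
Capacity = 64 × 1,000,000,000 = 64,000,000,000 bytes.
64,000,000,000 / 352,800 ≈ 181405.9 s → 50.39 hours.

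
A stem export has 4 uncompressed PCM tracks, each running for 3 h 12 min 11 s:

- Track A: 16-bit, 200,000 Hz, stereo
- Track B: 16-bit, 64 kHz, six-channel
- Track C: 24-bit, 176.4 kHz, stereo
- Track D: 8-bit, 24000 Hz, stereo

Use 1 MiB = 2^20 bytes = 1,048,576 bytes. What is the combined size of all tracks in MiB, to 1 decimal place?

3 h 12 min 11 s = 11,531 s.
Track A: 200,000 × 11,531 × 2 × 2 = 9,224,800,000 bytes.
Track B: 64,000 × 11,531 × 2 × 6 = 8,855,808,000 bytes.
Track C: 176,400 × 11,531 × 3 × 2 = 12,204,410,400 bytes.
Track D: 24,000 × 11,531 × 1 × 2 = 553,488,000 bytes.
Total = 30,838,506,400 bytes = 29409.9 MiB.

29409.9 MiB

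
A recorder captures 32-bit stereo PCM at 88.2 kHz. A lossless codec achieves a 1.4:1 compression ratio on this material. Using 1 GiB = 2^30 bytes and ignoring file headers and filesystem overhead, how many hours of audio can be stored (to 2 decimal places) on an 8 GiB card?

4.73 hours

Uncompressed byte rate = 88,200 × 4 × 2 = 705,600 bytes/s.
After 1.4:1 compression, effective rate ≈ 504000 bytes/s.
Capacity = 8 × 1,073,741,824 = 8,589,934,592 bytes.
8,589,934,592 / effective rate ≈ 17043.52 s → 4.73 hours.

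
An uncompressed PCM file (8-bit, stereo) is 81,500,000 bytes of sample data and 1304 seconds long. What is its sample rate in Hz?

31,250 Hz

Bytes = sample_rate × seconds × bytes_per_sample × channels.
sample_rate = 81,500,000 / (1,304 × 1 × 2) = 81,500,000 / 2,608 = 31,250 Hz.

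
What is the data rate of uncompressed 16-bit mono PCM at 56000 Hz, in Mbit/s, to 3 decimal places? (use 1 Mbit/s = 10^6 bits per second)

0.896 Mbit/s

Bit rate = 56,000 × 16 × 1 = 896,000 bits/s.
= 0.896 Mbit/s.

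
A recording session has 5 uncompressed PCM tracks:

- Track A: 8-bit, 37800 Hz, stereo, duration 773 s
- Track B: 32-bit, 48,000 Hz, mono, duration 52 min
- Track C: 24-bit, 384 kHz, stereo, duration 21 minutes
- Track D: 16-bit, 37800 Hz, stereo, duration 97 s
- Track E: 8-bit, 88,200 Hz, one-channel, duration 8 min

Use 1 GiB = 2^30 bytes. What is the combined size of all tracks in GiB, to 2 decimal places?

Track A: 37,800 × 773 × 1 × 2 = 58,438,800 bytes.
Track B: 52 min = 3,120 s; 48,000 × 3,120 × 4 × 1 = 599,040,000 bytes.
Track C: 21 minutes = 1,260 s; 384,000 × 1,260 × 3 × 2 = 2,903,040,000 bytes.
Track D: 37,800 × 97 × 2 × 2 = 14,666,400 bytes.
Track E: 8 min = 480 s; 88,200 × 480 × 1 × 1 = 42,336,000 bytes.
Total = 3,617,521,200 bytes = 3.37 GiB.

3.37 GiB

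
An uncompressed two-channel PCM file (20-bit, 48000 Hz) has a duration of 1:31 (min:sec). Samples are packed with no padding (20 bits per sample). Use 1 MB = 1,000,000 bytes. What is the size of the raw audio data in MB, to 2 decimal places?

Duration = 1:31 (min:sec) = 91 s.
Bits = 48,000 × 91 × 20 × 2 = 174,720,000 bits = 21,840,000 bytes.
21,840,000 / 1,000,000 = 21.84 MB.

21.84 MB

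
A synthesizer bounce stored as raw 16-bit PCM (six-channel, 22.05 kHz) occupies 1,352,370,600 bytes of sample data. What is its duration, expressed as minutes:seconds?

Byte rate = 22,050 × 2 × 6 = 264,600 bytes/s.
Duration = 1,352,370,600 / 264,600 = 5,111 s.
5,111 s = 85:11.

85:11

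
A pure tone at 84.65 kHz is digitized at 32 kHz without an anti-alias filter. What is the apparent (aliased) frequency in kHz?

Nyquist = 32,000/2 = 16,000 Hz; 84,650 Hz exceeds it.
Alias = |84,650 − 3×32,000| = |84,650 − 96,000| = 11,350 Hz = 11.35 kHz.

11.35 kHz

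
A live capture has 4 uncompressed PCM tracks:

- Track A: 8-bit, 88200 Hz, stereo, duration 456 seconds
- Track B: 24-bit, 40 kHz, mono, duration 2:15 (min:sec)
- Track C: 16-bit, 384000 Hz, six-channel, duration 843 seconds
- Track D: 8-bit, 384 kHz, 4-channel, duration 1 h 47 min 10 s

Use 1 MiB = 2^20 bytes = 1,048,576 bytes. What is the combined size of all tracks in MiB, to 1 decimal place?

Track A: 88,200 × 456 × 1 × 2 = 80,438,400 bytes.
Track B: 2:15 (min:sec) = 135 s; 40,000 × 135 × 3 × 1 = 16,200,000 bytes.
Track C: 384,000 × 843 × 2 × 6 = 3,884,544,000 bytes.
Track D: 1 h 47 min 10 s = 6,430 s; 384,000 × 6,430 × 1 × 4 = 9,876,480,000 bytes.
Total = 13,857,662,400 bytes = 13215.7 MiB.

13215.7 MiB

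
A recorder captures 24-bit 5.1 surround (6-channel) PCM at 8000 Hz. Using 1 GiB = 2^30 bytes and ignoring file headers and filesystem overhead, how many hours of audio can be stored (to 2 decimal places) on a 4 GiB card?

Uncompressed byte rate = 8,000 × 3 × 6 = 144,000 bytes/s.
Capacity = 4 × 1,073,741,824 = 4,294,967,296 bytes.
4,294,967,296 / 144,000 ≈ 29826.16 s → 8.29 hours.

8.29 hours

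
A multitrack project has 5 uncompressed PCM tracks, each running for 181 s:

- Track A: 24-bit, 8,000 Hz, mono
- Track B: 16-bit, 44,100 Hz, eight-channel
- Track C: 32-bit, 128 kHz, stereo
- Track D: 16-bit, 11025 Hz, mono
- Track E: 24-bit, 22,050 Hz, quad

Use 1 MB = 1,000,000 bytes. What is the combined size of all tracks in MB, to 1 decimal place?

369.3 MB

Track A: 8,000 × 181 × 3 × 1 = 4,344,000 bytes.
Track B: 44,100 × 181 × 2 × 8 = 127,713,600 bytes.
Track C: 128,000 × 181 × 4 × 2 = 185,344,000 bytes.
Track D: 11,025 × 181 × 2 × 1 = 3,991,050 bytes.
Track E: 22,050 × 181 × 3 × 4 = 47,892,600 bytes.
Total = 369,285,250 bytes = 369.3 MB.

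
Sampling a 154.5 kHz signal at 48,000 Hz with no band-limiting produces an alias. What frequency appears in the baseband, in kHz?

10.5 kHz

Nyquist = 48,000/2 = 24,000 Hz; 154,500 Hz exceeds it.
Alias = |154,500 − 3×48,000| = |154,500 − 144,000| = 10,500 Hz = 10.5 kHz.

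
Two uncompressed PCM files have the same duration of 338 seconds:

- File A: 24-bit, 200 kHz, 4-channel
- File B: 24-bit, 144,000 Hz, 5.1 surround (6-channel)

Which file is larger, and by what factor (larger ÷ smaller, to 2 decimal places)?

File A: 200,000 × 3 × 4 = 2,400,000 bytes/s.
File B: 144,000 × 3 × 6 = 2,592,000 bytes/s.
File B is larger; ratio = 876,096,000 / 811,200,000 = 1.08.

File B, by a factor of 1.08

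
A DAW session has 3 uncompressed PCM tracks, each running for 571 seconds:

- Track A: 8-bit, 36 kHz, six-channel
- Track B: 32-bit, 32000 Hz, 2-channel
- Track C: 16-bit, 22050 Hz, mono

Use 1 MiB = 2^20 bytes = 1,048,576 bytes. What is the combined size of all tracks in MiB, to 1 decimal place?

281.0 MiB

Track A: 36,000 × 571 × 1 × 6 = 123,336,000 bytes.
Track B: 32,000 × 571 × 4 × 2 = 146,176,000 bytes.
Track C: 22,050 × 571 × 2 × 1 = 25,181,100 bytes.
Total = 294,693,100 bytes = 281.0 MiB.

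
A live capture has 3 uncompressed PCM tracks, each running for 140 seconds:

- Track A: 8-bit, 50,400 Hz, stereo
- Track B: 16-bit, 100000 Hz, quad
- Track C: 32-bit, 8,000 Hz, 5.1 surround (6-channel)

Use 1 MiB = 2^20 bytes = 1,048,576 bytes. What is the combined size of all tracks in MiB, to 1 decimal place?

145.9 MiB

Track A: 50,400 × 140 × 1 × 2 = 14,112,000 bytes.
Track B: 100,000 × 140 × 2 × 4 = 112,000,000 bytes.
Track C: 8,000 × 140 × 4 × 6 = 26,880,000 bytes.
Total = 152,992,000 bytes = 145.9 MiB.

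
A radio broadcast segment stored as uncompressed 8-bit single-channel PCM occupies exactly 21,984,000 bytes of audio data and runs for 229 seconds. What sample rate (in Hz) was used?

96,000 Hz

Bytes = sample_rate × seconds × bytes_per_sample × channels.
sample_rate = 21,984,000 / (229 × 1 × 1) = 21,984,000 / 229 = 96,000 Hz.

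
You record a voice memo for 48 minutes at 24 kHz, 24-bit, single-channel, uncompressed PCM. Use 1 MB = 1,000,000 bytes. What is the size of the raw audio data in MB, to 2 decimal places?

207.36 MB

Duration = 48 minutes = 2,880 s.
Bytes = 24,000 samples/s × 2,880 s × 3 bytes/sample × 1 ch = 207,360,000 bytes.
207,360,000 / 1,000,000 = 207.36 MB.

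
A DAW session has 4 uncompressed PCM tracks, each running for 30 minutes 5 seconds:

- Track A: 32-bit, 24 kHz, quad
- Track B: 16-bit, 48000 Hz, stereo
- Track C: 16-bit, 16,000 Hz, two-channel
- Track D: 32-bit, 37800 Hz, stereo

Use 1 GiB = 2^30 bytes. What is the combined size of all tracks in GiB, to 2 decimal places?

30 minutes 5 seconds = 1,805 s.
Track A: 24,000 × 1,805 × 4 × 4 = 693,120,000 bytes.
Track B: 48,000 × 1,805 × 2 × 2 = 346,560,000 bytes.
Track C: 16,000 × 1,805 × 2 × 2 = 115,520,000 bytes.
Track D: 37,800 × 1,805 × 4 × 2 = 545,832,000 bytes.
Total = 1,701,032,000 bytes = 1.58 GiB.

1.58 GiB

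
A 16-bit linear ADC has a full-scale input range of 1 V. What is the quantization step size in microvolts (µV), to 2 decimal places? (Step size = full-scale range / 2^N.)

15.26 µV

1 V / 2^16 = 1 / 65,536 V = 15.26 µV.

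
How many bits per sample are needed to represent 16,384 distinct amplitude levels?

log2(16,384) = 14.

14 bits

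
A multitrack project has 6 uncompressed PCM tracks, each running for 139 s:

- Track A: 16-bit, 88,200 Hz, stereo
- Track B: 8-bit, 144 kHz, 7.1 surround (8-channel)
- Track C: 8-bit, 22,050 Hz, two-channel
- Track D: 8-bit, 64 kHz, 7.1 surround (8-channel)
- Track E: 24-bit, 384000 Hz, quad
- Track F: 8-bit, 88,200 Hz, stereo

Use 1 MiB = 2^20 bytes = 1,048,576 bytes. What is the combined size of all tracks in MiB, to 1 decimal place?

Track A: 88,200 × 139 × 2 × 2 = 49,039,200 bytes.
Track B: 144,000 × 139 × 1 × 8 = 160,128,000 bytes.
Track C: 22,050 × 139 × 1 × 2 = 6,129,900 bytes.
Track D: 64,000 × 139 × 1 × 8 = 71,168,000 bytes.
Track E: 384,000 × 139 × 3 × 4 = 640,512,000 bytes.
Track F: 88,200 × 139 × 1 × 2 = 24,519,600 bytes.
Total = 951,496,700 bytes = 907.4 MiB.

907.4 MiB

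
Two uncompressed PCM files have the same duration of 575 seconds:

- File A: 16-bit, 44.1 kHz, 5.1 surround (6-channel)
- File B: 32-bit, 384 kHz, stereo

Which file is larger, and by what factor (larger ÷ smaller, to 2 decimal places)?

File A: 44,100 × 2 × 6 = 529,200 bytes/s.
File B: 384,000 × 4 × 2 = 3,072,000 bytes/s.
File B is larger; ratio = 1,766,400,000 / 304,290,000 = 5.80.

File B, by a factor of 5.80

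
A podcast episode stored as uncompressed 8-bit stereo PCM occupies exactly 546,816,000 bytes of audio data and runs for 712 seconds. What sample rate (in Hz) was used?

Bytes = sample_rate × seconds × bytes_per_sample × channels.
sample_rate = 546,816,000 / (712 × 1 × 2) = 546,816,000 / 1,424 = 384,000 Hz.

384,000 Hz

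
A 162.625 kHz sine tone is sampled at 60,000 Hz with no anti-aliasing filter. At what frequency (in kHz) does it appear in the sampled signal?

Nyquist = 60,000/2 = 30,000 Hz; 162,625 Hz exceeds it.
Alias = |162,625 − 3×60,000| = |162,625 − 180,000| = 17,375 Hz = 17.375 kHz.

17.375 kHz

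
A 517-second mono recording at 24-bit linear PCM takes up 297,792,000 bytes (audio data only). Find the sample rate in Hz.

Bytes = sample_rate × seconds × bytes_per_sample × channels.
sample_rate = 297,792,000 / (517 × 3 × 1) = 297,792,000 / 1,551 = 192,000 Hz.

192,000 Hz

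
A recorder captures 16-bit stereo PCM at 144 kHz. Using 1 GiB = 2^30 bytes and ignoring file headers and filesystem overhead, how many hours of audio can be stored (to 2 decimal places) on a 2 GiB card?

Uncompressed byte rate = 144,000 × 2 × 2 = 576,000 bytes/s.
Capacity = 2 × 1,073,741,824 = 2,147,483,648 bytes.
2,147,483,648 / 576,000 ≈ 3728.27 s → 1.04 hours.

1.04 hours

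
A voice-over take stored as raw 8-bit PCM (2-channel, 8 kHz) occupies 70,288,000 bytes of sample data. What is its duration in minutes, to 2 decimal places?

Byte rate = 8,000 × 1 × 2 = 16,000 bytes/s.
Duration = 70,288,000 / 16,000 = 4,393 s.
4,393 s / 60 = 73.22 minutes.

73.22 minutes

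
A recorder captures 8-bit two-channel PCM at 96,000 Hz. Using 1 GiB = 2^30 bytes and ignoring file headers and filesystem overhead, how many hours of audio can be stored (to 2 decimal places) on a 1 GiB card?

1.55 hours

Uncompressed byte rate = 96,000 × 1 × 2 = 192,000 bytes/s.
Capacity = 1 × 1,073,741,824 = 1,073,741,824 bytes.
1,073,741,824 / 192,000 ≈ 5592.41 s → 1.55 hours.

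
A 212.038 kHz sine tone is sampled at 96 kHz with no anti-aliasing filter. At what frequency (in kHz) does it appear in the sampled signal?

Nyquist = 96,000/2 = 48,000 Hz; 212,038 Hz exceeds it.
Alias = |212,038 − 2×96,000| = |212,038 − 192,000| = 20,038 Hz = 20.038 kHz.

20.038 kHz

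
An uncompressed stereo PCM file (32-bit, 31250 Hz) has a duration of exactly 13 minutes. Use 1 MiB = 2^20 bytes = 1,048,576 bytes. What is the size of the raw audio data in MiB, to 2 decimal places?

Duration = exactly 13 minutes = 780 s.
Bytes = 31,250 samples/s × 780 s × 4 bytes/sample × 2 ch = 195,000,000 bytes.
195,000,000 / 1,048,576 = 185.97 MiB.

185.97 MiB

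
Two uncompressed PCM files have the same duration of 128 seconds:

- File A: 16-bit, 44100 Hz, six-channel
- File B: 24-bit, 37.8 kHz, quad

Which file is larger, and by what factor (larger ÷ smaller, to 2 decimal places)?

File A: 44,100 × 2 × 6 = 529,200 bytes/s.
File B: 37,800 × 3 × 4 = 453,600 bytes/s.
File A is larger; ratio = 67,737,600 / 58,060,800 = 1.17.

File A, by a factor of 1.17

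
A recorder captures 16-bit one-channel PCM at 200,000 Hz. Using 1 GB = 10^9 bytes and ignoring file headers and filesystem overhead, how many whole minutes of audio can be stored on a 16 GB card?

Uncompressed byte rate = 200,000 × 2 × 1 = 400,000 bytes/s.
Capacity = 16 × 1,000,000,000 = 16,000,000,000 bytes.
16,000,000,000 / 400,000 ≈ 40000 s → 666 minutes.

666 minutes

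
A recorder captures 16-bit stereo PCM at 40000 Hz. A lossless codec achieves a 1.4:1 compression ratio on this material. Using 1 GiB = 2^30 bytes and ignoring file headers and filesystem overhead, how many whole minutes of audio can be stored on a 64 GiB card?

10,021 minutes

Uncompressed byte rate = 40,000 × 2 × 2 = 160,000 bytes/s.
After 1.4:1 compression, effective rate ≈ 114285.71 bytes/s.
Capacity = 64 × 1,073,741,824 = 68,719,476,736 bytes.
68,719,476,736 / effective rate ≈ 601295.42 s → 10,021 minutes.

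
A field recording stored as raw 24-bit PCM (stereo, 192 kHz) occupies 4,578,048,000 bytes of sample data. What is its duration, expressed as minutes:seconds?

66:14

Byte rate = 192,000 × 3 × 2 = 1,152,000 bytes/s.
Duration = 4,578,048,000 / 1,152,000 = 3,974 s.
3,974 s = 66:14.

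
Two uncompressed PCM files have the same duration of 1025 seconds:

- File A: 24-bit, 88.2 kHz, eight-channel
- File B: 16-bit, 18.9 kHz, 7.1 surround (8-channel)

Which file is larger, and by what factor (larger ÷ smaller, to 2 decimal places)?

File A: 88,200 × 3 × 8 = 2,116,800 bytes/s.
File B: 18,900 × 2 × 8 = 302,400 bytes/s.
File A is larger; ratio = 2,169,720,000 / 309,960,000 = 7.00.

File A, by a factor of 7.00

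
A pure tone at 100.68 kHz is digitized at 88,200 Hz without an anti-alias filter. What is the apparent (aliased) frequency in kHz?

12.48 kHz

Nyquist = 88,200/2 = 44,100 Hz; 100,680 Hz exceeds it.
Alias = |100,680 − 1×88,200| = |100,680 − 88,200| = 12,480 Hz = 12.48 kHz.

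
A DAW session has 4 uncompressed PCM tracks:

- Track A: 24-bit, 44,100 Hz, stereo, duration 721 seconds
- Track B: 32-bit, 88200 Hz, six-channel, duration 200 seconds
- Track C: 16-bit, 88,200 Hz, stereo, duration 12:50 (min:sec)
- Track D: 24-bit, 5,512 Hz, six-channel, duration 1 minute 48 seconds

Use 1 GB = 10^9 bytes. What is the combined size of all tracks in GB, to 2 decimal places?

Track A: 44,100 × 721 × 3 × 2 = 190,776,600 bytes.
Track B: 88,200 × 200 × 4 × 6 = 423,360,000 bytes.
Track C: 12:50 (min:sec) = 770 s; 88,200 × 770 × 2 × 2 = 271,656,000 bytes.
Track D: 1 minute 48 seconds = 108 s; 5,512 × 108 × 3 × 6 = 10,715,328 bytes.
Total = 896,507,928 bytes = 0.90 GB.

0.90 GB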